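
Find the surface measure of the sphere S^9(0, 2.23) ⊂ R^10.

S = n·V_n(r)/r = 10·V_10(2.23)/2.23 (volume-to-surface relation), giving 34778.6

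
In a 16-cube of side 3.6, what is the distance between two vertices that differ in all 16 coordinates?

||(3.6,3.6,...,3.6)|| = √(16)·3.6 = 14.4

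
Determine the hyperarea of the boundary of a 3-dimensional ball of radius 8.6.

S = n·V_n(r)/r = 3·V_3(8.6)/8.6 (volume-to-surface relation), giving 4πr² = 4π·(8.6)² ≈ 929.409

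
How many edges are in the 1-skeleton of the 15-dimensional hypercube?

Each of the 2^15 = 32768 vertices has degree 15; total edges = 15·2^15/2 = 245760.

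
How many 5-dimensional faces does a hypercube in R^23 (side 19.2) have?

Choose 5 of 23 axes to span the face (C(23,5) = 33649 ways), then fix each of the remaining 18 coordinates at one of its two extreme values (2^18 = 262144 ways): 33649·262144 = 8820883456.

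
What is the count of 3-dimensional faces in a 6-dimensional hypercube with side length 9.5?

An n-cube has C(n,k)·2^(n-k) k-faces. Here C(6,3)·2^3 = 20·8 = 160.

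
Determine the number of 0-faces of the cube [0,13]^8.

Number of 0-faces = C(8,0) · 2^(8-0) = 1 · 256 = 256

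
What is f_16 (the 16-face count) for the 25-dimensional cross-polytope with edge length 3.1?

An n-cross-polytope has 2^(k+1)·C(n,k+1) k-faces. Here 2^17·C(25,17) = 131072·1081575 = 141764198400.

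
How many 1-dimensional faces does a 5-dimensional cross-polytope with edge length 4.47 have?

f_1(5-orthoplex) = 2^2 · (5 choose 2) = 40.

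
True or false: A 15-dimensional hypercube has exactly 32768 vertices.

True. The 15-cube has 2^15 = 32768 vertices.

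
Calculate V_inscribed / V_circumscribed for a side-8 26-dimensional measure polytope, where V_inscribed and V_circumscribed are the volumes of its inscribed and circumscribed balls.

V_in/V_out = n^(-n/2) = 26^(-26/2) ≈ 4.03038e-19.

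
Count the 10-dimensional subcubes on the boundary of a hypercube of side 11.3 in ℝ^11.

An n-cube has C(n,k)·2^(n-k) k-faces. Here C(11,10)·2^1 = 11·2 = 22.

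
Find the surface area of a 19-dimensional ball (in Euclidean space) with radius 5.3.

The surface area of an n-ball is 2π^(n/2) r^(n-1) / Γ(n/2). For n=19, r=5.3: 9.64509e+12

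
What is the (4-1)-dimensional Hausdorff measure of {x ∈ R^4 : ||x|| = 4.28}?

S_4(4.28) = 2·π^(4/2)·(4.28)^3 / Γ(4/2) ≈ 1547.61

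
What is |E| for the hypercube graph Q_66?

Each of the 2^66 = 73786976294838206464 vertices has degree 66; total edges = 66·2^66/2 = 2434970217729660813312.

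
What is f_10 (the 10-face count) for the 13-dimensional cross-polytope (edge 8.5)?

Number of 10-faces = 2^(10+1) · C(13,10+1) = 2048 · 78 = 159744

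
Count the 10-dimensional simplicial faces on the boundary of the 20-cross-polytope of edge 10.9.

Each 10-face is the convex hull of 11 vertices, one chosen as ±e_i from each of 11 distinct axes: 2^11·C(20,11) = 343982080.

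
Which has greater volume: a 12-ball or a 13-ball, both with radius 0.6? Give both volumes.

V_12(0.6) ≈ 0.00290658. V_13(0.6) ≈ 0.00118934. The 12-ball is larger.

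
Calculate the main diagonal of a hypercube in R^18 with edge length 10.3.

||(10.3,10.3,...,10.3)|| = √(18)·10.3 ≈ 43.6992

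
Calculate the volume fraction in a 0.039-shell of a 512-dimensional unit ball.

1 - (1-0.039)^512 ≈ 0.9999999986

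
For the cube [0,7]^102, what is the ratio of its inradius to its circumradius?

Ratio = (s/2)/(s√102/2) = 102^(-1/2) ≈ 0.0990148.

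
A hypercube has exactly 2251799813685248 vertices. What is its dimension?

2^n = 2251799813685248 ⇒ n = log_2(2251799813685248) = 51.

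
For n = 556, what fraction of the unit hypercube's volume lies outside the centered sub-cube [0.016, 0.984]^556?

The inner cube has side 1-2·0.016 = 0.968 and volume (0.968)^556 ≈ 1.402e-08, so the shell holds 0.999999986 of the volume.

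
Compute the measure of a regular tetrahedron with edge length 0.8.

Volume = (√2/12) · 0.8³ = 0.0603398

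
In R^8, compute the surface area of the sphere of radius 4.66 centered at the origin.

The surface area of an n-ball is 2π^(n/2) r^(n-1) / Γ(n/2). For n=8, r=4.66: 1.54946e+06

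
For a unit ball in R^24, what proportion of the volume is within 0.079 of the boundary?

1 - (1-0.079)^24 ≈ 0.861251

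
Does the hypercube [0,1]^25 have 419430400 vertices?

False. The 25-cube has 2^25 = 33554432 vertices.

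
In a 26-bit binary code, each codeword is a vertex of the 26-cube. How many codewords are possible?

Each vertex is a binary string of length 26, so there are 2^26 = 67108864.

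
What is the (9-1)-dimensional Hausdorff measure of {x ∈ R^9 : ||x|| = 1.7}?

S = n·V_n(r)/r = 9·V_9(1.7)/1.7 (volume-to-surface relation), giving 2070.86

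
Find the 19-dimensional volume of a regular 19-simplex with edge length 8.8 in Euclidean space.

Volume = 8.8^19 · √(20/2^19) / 19! ≈ 0.0447514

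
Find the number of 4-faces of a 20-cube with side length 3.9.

Number of 4-faces = C(20,4) · 2^(20-4) = 4845 · 65536 = 317521920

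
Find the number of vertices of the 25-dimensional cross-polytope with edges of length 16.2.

An n-cross-polytope has 2n vertices; here n = 25, giving 50.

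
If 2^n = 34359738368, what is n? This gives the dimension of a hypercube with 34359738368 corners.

n = log_2(34359738368) = 35.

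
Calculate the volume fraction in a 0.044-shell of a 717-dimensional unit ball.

Shell fraction = 1 - (1-0.044)^717 ≈ 1 - 9.734e-15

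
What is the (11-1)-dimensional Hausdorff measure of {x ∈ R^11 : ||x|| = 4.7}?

S_11(4.7) = 2·π^(11/2)·(4.7)^10 / Γ(11/2) ≈ 1.09012e+08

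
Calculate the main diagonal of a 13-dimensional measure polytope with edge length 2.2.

d = √(2.2² + 2.2² + ... + 2.2²) [13 terms] = √(13·2.2²) = 2.2√13 ≈ 7.93221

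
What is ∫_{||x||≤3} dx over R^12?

The n-ball volume is π^(n/2)·r^n/Γ(n/2+1). With n=12, r=3: V = 59049·π^6/80 ≈ 709613.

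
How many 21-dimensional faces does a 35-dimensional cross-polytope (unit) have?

Each 21-face is the convex hull of 22 vertices, one chosen as ±e_i from each of 22 distinct axes: 2^22·C(35,22) = 6192209539891200.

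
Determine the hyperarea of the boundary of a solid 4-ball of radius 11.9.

|∂B_4(11.9)| ≈ 33263.7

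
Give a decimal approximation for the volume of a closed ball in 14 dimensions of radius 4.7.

Volume = π^{14/2}·(4.7)^14/Γ(8) ≈ 1.53811e+09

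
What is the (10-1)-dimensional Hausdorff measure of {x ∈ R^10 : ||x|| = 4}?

S_10(4) = 2·π^(10/2)·(4)^9 / Γ(10/2) = 65536·π^5/3 ≈ 6.6851e+06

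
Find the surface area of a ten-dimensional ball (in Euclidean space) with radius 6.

S_10(6) = 2·π^(10/2)·(6)^9 / Γ(10/2) = 839808·π^5 ≈ 2.56998e+08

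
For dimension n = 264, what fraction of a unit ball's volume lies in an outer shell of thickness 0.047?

1 - (1-0.047)^264 ≈ 0.9999969764 ≈ 99.999698%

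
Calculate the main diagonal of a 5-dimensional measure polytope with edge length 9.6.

The space diagonal of an n-cube of side s is s√n. Here 9.6·√5 ≈ 21.4663.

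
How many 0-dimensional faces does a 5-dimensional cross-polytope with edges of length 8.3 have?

Number of 0-faces = 2^(0+1) · C(5,0+1) = 2 · 5 = 10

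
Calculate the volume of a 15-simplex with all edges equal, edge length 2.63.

For a regular n-simplex with edge a, V = (a^n / n!)·√((n+1)/2^n). With a=2.63, n=15: V ≈ 3.36645e-08.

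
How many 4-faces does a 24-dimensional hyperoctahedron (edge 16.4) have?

Each 4-face is the convex hull of 5 vertices, one chosen as ±e_i from each of 5 distinct axes: 2^5·C(24,5) = 1360128.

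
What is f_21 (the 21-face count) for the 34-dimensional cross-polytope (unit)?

An n-cross-polytope has 2^(k+1)·C(n,k+1) k-faces. Here 2^22·C(34,22) = 4194304·548354040 = 2299963543388160.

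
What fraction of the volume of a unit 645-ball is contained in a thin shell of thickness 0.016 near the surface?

1 - (1-0.016)^645 ≈ 0.99997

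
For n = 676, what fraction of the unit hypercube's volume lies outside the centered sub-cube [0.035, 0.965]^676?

The inner cube has side 1-2·0.035 = 0.93 and volume (0.93)^676 ≈ 4.948e-22, so the shell holds 1 - 4.948e-22 of the volume.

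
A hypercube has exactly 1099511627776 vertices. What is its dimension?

The n-cube has 2^n vertices, and 1099511627776 = 2^40, so n = 40.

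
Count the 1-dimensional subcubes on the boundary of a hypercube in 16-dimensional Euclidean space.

f_1(16-cube) = (16 choose 1) · 2^15 = 524288.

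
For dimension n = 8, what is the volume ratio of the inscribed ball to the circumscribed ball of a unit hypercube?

V_in/V_out = n^(-n/2) = 8^(-8/2) ≈ 0.000244141.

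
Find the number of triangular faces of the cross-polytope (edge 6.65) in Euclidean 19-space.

Each 2-face is the convex hull of 3 vertices, one chosen as ±e_i from each of 3 distinct axes: 2^3·C(19,3) = 7752.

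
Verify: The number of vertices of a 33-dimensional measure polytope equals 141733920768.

False. The 33-cube has 2^33 = 8589934592 vertices.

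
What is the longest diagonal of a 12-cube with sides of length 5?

||(5,5,...,5)|| = √(12)·5 ≈ 17.3205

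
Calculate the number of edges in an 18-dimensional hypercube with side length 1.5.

An n-cube has n·2^(n-1) edges. With n = 18: 18·131072 = 2359296.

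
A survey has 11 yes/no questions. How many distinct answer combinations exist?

An n-cube has 2^n vertices; for n = 11 that is 2^11 = 2048.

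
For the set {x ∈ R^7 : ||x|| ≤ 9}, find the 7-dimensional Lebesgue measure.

Volume = π^{7/2}·(9)^7/Γ(9/2) = 25509168·π^3/35 ≈ 2.25984e+07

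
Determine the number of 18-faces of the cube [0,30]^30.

An n-cube has C(n,k)·2^(n-k) k-faces. Here C(30,18)·2^12 = 86493225·4096 = 354276249600.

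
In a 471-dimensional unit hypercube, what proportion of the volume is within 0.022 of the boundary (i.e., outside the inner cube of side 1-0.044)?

Shell fraction = 1 - (1-0.044)^471 ≈ 0.9999999994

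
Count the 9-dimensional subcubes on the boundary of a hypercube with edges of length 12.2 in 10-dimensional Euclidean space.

Number of 9-faces = C(10,9) · 2^(10-9) = 10 · 2 = 20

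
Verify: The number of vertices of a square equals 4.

True. The 2-cube has 2^2 = 4 vertices.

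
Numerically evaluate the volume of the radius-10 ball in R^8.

V = 12500000·π^4/3 ≈ 4.05871e+08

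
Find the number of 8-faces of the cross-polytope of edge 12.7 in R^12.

An n-cross-polytope has 2^(k+1)·C(n,k+1) k-faces. Here 2^9·C(12,9) = 512·220 = 112640.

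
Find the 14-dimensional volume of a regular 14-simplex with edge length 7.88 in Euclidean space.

Volume = 7.88^14 · √(15/2^14) / 14! ≈ 1.23536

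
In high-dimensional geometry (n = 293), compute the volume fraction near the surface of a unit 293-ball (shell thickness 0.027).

1 - (1-0.027)^293 ≈ 0.999671 ≈ 99.9671%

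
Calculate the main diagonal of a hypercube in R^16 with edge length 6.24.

||(6.24,6.24,...,6.24)|| = √(16)·6.24 = 24.96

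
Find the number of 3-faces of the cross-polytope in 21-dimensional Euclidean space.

f_3(21-orthoplex) = 2^4 · (21 choose 4) = 95760.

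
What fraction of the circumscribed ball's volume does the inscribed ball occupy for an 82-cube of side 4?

The radii are 4/2 and 4√82/2, so the volume ratio is (1/√82)^82 = 82^{-82/2} ≈ 3.4169e-79.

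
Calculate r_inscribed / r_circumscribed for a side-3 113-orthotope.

For an n-cube of any side s, the inradius is s/2 and the circumradius is s√n/2, so the ratio is 1/√113 ≈ 0.0940721.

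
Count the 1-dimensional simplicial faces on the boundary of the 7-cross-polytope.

An n-cross-polytope has 2^(k+1)·C(n,k+1) k-faces. Here 2^2·C(7,2) = 4·21 = 84.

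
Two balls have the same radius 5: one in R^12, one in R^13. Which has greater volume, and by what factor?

V_12(5) ≈ 3.25992e+08, V_13(5) ≈ 1.11161e+09. The 13-ball is larger by a factor of 3.41.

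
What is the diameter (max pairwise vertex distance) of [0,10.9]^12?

The space diagonal of an n-cube of side s is s√n. Here 10.9·√12 ≈ 37.7587.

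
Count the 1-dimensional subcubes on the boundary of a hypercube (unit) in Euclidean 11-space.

Number of 1-faces = C(11,1) · 2^(11-1) = 11 · 1024 = 11264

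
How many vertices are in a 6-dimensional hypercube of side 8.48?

Choose 0 of 6 axes to span the face (C(6,0) = 1 way), then fix each of the remaining 6 coordinates at one of its two extreme values (2^6 = 64 ways): 1·64 = 64.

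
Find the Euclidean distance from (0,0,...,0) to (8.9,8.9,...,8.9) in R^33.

The space diagonal of an n-cube of side s is s√n. Here 8.9·√33 ≈ 51.1266.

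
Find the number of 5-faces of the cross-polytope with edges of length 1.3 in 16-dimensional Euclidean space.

Each 5-face is the convex hull of 6 vertices, one chosen as ±e_i from each of 6 distinct axes: 2^6·C(16,6) = 512512.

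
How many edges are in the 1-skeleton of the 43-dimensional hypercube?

The 43-cube has n·2^(n-1) = 43·2^42 = 43·4398046511104 = 189115999977472 edges.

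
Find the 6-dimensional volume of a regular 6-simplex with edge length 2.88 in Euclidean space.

V_6 = √(7) · 2.88^6 / (6! · 2^(6/2)) ≈ 0.262109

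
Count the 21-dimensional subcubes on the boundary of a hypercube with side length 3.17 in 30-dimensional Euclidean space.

f_21(30-cube) = (30 choose 21) · 2^9 = 7325260800.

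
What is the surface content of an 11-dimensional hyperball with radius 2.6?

S_11(2.6) = 2·π^(11/2)·(2.6)^10 / Γ(11/2) ≈ 292571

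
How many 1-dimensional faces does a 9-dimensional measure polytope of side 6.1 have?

An n-cube has C(n,k)·2^(n-k) k-faces. Here C(9,1)·2^8 = 9·256 = 2304.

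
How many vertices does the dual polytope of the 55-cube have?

Number of vertices = 2n = 110.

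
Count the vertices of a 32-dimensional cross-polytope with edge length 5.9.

Number of vertices = 2n = 64.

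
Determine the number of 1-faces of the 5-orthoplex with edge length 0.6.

Each 1-face is the convex hull of 2 vertices, one chosen as ±e_i from each of 2 distinct axes: 2^2·C(5,2) = 40.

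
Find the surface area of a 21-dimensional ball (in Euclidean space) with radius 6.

S_21(6) = 2·π^(21/2)·(6)^20 / Γ(21/2) = 92442129447518208·π^10/8083075 ≈ 1.07101e+15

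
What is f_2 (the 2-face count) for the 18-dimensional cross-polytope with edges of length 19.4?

Each 2-face is the convex hull of 3 vertices, one chosen as ±e_i from each of 3 distinct axes: 2^3·C(18,3) = 6528.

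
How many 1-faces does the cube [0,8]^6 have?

Number of 1-faces = C(6,1)·2^(6-1) = 6·32 = 192.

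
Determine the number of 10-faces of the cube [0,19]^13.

An n-cube has C(n,k)·2^(n-k) k-faces. Here C(13,10)·2^3 = 286·8 = 2288.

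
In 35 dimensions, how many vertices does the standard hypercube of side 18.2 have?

An n-cube has 2^n vertices; for n = 35 that is 2^35 = 34359738368.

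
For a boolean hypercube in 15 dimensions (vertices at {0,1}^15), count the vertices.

Number of vertices = 2^15 = 32768.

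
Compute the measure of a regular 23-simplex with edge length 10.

V_23 = √(24) · 10^23 / (23! · 2^(23/2)) ≈ 0.00654284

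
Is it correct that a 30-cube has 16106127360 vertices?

False. The 30-cube has 2^30 = 1073741824 vertices.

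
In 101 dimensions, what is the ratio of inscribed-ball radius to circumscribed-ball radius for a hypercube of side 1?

Ratio = (s/2)/(s√101/2) = 101^(-1/2) ≈ 0.0995037.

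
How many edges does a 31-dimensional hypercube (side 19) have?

Each of the 2^31 = 2147483648 vertices has degree 31; total edges = 31·2^31/2 = 33285996544.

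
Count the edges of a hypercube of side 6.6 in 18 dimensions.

An n-cube has n·2^(n-1) edges. With n = 18: 18·131072 = 2359296.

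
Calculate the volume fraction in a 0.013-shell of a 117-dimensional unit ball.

1 - (1-0.013)^117 ≈ 0.783675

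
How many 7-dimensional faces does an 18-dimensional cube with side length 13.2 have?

f_7(18-cube) = (18 choose 7) · 2^11 = 65175552.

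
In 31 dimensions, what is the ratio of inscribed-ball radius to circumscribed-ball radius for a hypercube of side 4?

r_in = 4/2 (half the side); r_out = 4√31/2 (half the diagonal). Ratio = 1/√31 ≈ 0.179605.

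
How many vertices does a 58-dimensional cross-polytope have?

Number of vertices = 2n = 116.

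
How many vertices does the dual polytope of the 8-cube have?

An n-cross-polytope has 2n vertices; here n = 8, giving 16.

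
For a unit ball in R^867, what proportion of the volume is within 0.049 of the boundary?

1 - (1-0.049)^867 ≈ 1 - 1.209e-19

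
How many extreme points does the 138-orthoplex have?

The vertices are ±e_1, ..., ±e_138, so there are 2·138 = 276.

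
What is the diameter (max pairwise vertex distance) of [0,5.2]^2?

d = √(5.2² + 5.2² + ... + 5.2²) [2 terms] = √(2·5.2²) = 5.2√2 ≈ 7.35391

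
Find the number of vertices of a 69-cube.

Number of vertices = 2^69 = 590295810358705651712.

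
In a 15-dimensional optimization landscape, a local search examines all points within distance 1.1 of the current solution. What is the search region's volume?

The n-ball volume is π^(n/2)·r^n/Γ(n/2+1). With n=15, r=1.1: V ≈ 1.59338.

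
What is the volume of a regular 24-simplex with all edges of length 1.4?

V_24 = √(25) · 1.4^24 / (24! · 2^(24/2)) ≈ 6.32379e-24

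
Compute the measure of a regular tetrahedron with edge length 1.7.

Volume = (√2/12) · 1.7³ = 0.579003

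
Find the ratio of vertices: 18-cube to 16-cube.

The 18-cube has 2^18 = 262144 vertices. The 16-cube has 2^16 = 65536 vertices. Ratio: 262144/65536 = 4.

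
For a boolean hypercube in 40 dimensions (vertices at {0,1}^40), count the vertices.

The 40-cube has 2^40 = 1099511627776 vertices.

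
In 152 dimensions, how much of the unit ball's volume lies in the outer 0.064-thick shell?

Shell fraction = 1 - (1-0.064)^152 ≈ 0.999957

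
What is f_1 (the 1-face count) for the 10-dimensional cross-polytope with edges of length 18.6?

f_1(10-orthoplex) = 2^2 · (10 choose 2) = 180.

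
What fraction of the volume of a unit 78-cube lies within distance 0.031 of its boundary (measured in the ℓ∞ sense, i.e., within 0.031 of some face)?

The inner cube has side 1-2·0.031 = 0.938 and volume (0.938)^78 ≈ 0.006789, so the shell holds 0.993211 of the volume.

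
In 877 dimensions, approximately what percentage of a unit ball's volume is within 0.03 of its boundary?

1 - (1-0.03)^877 ≈ 1 - 2.505e-12 ≈ (100 - 2.5e-10)%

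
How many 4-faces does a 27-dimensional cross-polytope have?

Each 4-face is the convex hull of 5 vertices, one chosen as ±e_i from each of 5 distinct axes: 2^5·C(27,5) = 2583360.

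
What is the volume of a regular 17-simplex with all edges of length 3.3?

Volume = 3.3^17 · √(18/2^17) / 17! ≈ 2.15055e-08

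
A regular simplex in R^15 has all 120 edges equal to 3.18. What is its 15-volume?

V_15 = √(16) · 3.18^15 / (15! · 2^(15/2)) ≈ 5.81088e-07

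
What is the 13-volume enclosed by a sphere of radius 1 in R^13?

The n-ball volume is π^(n/2)·r^n/Γ(n/2+1). With n=13, r=1: V = 128·π^6/135135 ≈ 0.910629.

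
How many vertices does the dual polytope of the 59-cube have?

The 59-dimensional cross-polytope has 2n = 2·59 = 118 vertices.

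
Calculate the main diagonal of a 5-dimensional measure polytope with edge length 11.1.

||(11.1,11.1,...,11.1)|| = √(5)·11.1 ≈ 24.8204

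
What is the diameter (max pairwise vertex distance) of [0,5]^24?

||(5,5,...,5)|| = √(24)·5 ≈ 24.4949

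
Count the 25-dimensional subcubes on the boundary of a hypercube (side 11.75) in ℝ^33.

Number of 25-faces = C(33,25) · 2^(33-25) = 13884156 · 256 = 3554343936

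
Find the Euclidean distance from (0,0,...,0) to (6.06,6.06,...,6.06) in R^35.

||(6.06,6.06,...,6.06)|| = √(35)·6.06 ≈ 35.8514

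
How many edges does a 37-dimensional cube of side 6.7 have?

The 37-cube has n·2^(n-1) = 37·2^36 = 37·68719476736 = 2542620639232 edges.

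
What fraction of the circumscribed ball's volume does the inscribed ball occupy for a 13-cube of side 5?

V_in / V_out = (r_in/r_out)^13 = (1/√13)^13 = 13^(-13/2) ≈ 5.74603e-08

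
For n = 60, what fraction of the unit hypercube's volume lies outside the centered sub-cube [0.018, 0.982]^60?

Shell fraction = 1 - (1-0.036)^60 ≈ 0.889179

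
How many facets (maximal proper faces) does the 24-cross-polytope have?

f_23(24-orthoplex) = 2^24 · (24 choose 24) = 16777216.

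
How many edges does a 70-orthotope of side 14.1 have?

Each of the 2^70 = 1180591620717411303424 vertices has degree 70; total edges = 70·2^70/2 = 41320706725109395619840.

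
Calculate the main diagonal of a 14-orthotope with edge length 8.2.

The space diagonal of an n-cube of side s is s√n. Here 8.2·√14 ≈ 30.6816.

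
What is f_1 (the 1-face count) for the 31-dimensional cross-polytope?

Number of 1-faces = 2^(1+1) · C(31,1+1) = 4 · 465 = 1860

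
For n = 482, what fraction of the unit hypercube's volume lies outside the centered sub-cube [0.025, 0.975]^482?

The inner cube has side 1-2·0.025 = 0.95 and volume (0.95)^482 ≈ 1.831e-11, so the shell holds 1 - 1.831e-11 of the volume.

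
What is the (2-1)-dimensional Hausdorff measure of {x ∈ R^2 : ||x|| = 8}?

S_2(8) = 2·π^(2/2)·(8)^1 / Γ(2/2) = 2πr = 2π·8 ≈ 50.2655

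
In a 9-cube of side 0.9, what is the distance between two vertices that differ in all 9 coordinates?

Diagonal = √9 · 0.9 = 2.7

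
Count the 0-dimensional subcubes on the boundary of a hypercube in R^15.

An n-cube has C(n,k)·2^(n-k) k-faces. Here C(15,0)·2^15 = 1·32768 = 32768.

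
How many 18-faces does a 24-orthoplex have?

f_18(24-orthoplex) = 2^19 · (24 choose 19) = 22284337152.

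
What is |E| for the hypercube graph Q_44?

An n-cube has n·2^(n-1) edges. With n = 44: 44·8796093022208 = 387028092977152.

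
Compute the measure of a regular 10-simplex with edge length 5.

For a regular n-simplex with edge a, V = (a^n / n!)·√((n+1)/2^n). With a=5, n=10: V ≈ 0.278922.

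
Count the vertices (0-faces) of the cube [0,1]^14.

The 14-cube has 2^14 = 16384 vertices.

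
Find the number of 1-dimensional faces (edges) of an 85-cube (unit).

The 85-cube has n·2^(n-1) = 85·2^84 = 85·19342813113834066795298816 = 1644139114675895677600399360 edges.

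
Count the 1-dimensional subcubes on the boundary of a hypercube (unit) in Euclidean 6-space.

Number of 1-faces = C(6,1) · 2^(6-1) = 6 · 32 = 192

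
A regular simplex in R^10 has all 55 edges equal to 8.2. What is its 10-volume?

For a regular n-simplex with edge a, V = (a^n / n!)·√((n+1)/2^n). With a=8.2, n=10: V ≈ 39.2574.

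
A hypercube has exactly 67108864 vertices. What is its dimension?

Since 2^n = 67108864, we have n = 26.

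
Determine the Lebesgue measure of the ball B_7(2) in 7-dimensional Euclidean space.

V = 2048·π^3/105 ≈ 604.77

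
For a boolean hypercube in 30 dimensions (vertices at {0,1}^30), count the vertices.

Number of vertices = 2^30 = 1073741824.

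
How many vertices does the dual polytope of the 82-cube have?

The vertices are ±e_1, ..., ±e_82, so there are 2·82 = 164.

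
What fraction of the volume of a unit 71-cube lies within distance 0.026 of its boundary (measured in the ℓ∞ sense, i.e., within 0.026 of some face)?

The inner cube has side 1-2·0.026 = 0.948 and volume (0.948)^71 ≈ 0.02256, so the shell holds 0.977437 of the volume.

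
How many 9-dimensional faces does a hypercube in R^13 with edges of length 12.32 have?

f_9(13-cube) = (13 choose 9) · 2^4 = 11440.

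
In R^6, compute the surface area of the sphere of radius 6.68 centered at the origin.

S = n·V_n(r)/r = 6·V_6(6.68)/6.68 (volume-to-surface relation), giving 412413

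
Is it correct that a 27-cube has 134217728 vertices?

True. The 27-cube has 2^27 = 134217728 vertices.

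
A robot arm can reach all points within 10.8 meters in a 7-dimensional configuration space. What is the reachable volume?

V_7(10.8) = π^(7/2) · (10.8)^7 / Γ(7/2 + 1) ≈ 8.09742e+07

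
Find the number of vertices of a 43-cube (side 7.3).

The 43-cube has 2^43 = 8796093022208 vertices.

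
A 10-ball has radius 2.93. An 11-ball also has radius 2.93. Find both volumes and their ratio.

V_10(2.93) ≈ 118917. V_11(2.93) ≈ 257424. Ratio V_10/V_11 ≈ 0.462.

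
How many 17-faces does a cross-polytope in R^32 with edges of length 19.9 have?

Number of 17-faces = 2^(17+1) · C(32,17+1) = 262144 · 471435600 = 123584013926400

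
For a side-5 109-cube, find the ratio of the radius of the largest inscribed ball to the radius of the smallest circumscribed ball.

r_in = 5/2 (half the side); r_out = 5√109/2 (half the diagonal). Ratio = 1/√109 ≈ 0.0957826.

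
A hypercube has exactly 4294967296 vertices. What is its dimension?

Since 2^n = 4294967296, we have n = 32.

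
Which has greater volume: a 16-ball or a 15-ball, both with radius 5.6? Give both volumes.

V_16(5.6) ≈ 2.20134e+11. V_15(5.6) ≈ 6.37163e+10. The 16-ball is larger.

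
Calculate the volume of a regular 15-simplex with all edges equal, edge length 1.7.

Volume = 1.7^15 · √(16/2^15) / 15! ≈ 4.83692e-11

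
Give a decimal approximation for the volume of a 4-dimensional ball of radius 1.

V = π^2/2 ≈ 4.9348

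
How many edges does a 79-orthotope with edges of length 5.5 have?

Each of the 2^79 = 604462909807314587353088 vertices has degree 79; total edges = 79·2^79/2 = 23876284937388926200446976.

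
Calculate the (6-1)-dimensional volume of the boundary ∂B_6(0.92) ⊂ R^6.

S = n·V_n(r)/r = 6·V_6(0.92)/0.92 (volume-to-surface relation), giving 20.4357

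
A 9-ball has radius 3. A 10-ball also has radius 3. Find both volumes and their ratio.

V_9(3) ≈ 64924.6. V_10(3) ≈ 150585. Ratio V_9/V_10 ≈ 0.4311.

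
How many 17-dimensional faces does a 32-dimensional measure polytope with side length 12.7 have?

An n-cube has C(n,k)·2^(n-k) k-faces. Here C(32,17)·2^15 = 565722720·32768 = 18537602088960.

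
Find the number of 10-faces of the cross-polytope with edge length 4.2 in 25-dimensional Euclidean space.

Number of 10-faces = 2^(10+1) · C(25,10+1) = 2048 · 4457400 = 9128755200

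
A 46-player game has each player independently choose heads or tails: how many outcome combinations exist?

Number of vertices = 2^46 = 70368744177664.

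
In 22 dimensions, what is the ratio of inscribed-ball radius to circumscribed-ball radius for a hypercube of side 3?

r_in / r_out = (3/2) / (3√22/2) = 1/√22 ≈ 0.213201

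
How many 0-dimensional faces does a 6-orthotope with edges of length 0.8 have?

Choose 0 of 6 axes to span the face (C(6,0) = 1 way), then fix each of the remaining 6 coordinates at one of its two extreme values (2^6 = 64 ways): 1·64 = 64.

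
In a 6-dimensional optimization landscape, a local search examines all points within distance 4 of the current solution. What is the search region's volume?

Volume = π^{6/2}·(4)^6/Γ(4) = 2048·π^3/3 ≈ 21167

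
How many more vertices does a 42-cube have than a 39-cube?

The 42-cube has 2^42 = 4398046511104 vertices. The 39-cube has 2^39 = 549755813888 vertices. Difference: 4398046511104 - 549755813888 = 3848290697216.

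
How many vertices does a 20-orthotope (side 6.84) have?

Number of vertices = 2^20 = 1048576.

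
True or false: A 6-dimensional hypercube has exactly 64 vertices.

True. The 6-cube has 2^6 = 64 vertices.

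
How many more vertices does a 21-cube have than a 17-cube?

The 21-cube has 2^21 = 2097152 vertices. The 17-cube has 2^17 = 131072 vertices. Difference: 2097152 - 131072 = 1966080.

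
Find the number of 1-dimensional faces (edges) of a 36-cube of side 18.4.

The 36-cube has n·2^(n-1) = 36·2^35 = 36·34359738368 = 1236950581248 edges.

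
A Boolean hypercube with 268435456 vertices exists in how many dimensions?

The n-cube has 2^n vertices, and 268435456 = 2^28, so n = 28.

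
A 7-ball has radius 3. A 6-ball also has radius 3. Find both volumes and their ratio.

V_7(3) ≈ 10333.1. V_6(3) ≈ 3767.26. Ratio V_7/V_6 ≈ 2.743.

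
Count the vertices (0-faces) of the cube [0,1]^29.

An n-cube has 2^n vertices; for n = 29 that is 2^29 = 536870912.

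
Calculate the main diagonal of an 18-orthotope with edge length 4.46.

d = √(4.46² + 4.46² + ... + 4.46²) [18 terms] = √(18·4.46²) = 4.46√18 ≈ 18.9222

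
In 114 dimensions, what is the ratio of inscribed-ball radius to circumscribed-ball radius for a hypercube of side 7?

For an n-cube of any side s, the inradius is s/2 and the circumradius is s√n/2, so the ratio is 1/√114 ≈ 0.0936586.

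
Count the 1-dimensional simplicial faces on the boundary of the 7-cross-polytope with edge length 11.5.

Each 1-face is the convex hull of 2 vertices, one chosen as ±e_i from each of 2 distinct axes: 2^2·C(7,2) = 84.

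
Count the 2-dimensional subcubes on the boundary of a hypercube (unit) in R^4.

Number of 2-faces = C(4,2) · 2^(4-2) = 6 · 4 = 24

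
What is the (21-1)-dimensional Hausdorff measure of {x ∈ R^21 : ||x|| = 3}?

The surface area of an n-ball is 2π^(n/2) r^(n-1) / Γ(n/2). For n=21, r=3: 88159684608·π^10/8083075 ≈ 1.02139e+09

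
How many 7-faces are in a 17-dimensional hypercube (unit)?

Number of 7-faces = C(17,7) · 2^(17-7) = 19448 · 1024 = 19914752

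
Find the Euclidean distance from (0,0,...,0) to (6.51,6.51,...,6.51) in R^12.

Diagonal = √12 · 6.51 ≈ 22.5513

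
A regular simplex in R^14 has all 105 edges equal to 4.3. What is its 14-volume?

V_14 = √(15) · 4.3^14 / (14! · 2^(14/2)) ≈ 0.00025644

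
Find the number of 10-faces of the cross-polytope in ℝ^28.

An n-cross-polytope has 2^(k+1)·C(n,k+1) k-faces. Here 2^11·C(28,11) = 2048·21474180 = 43979120640.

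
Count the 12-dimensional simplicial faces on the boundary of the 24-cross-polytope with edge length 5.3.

f_12(24-orthoplex) = 2^13 · (24 choose 13) = 20448411648.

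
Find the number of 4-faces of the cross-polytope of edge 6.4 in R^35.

Each 4-face is the convex hull of 5 vertices, one chosen as ±e_i from each of 5 distinct axes: 2^5·C(35,5) = 10388224.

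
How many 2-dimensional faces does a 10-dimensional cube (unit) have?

An n-cube has C(n,k)·2^(n-k) k-faces. Here C(10,2)·2^8 = 45·256 = 11520.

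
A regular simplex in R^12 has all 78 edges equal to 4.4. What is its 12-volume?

V = (4.4^12 / 12!) · √((12+1) / 2^12) ≈ 0.0061928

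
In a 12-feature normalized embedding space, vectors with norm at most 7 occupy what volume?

Volume = π^{12/2}·(7)^12/Γ(7) = 13841287201·π^6/720 ≈ 1.84818e+10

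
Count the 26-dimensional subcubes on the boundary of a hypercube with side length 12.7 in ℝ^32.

Number of 26-faces = C(32,26) · 2^(32-26) = 906192 · 64 = 57996288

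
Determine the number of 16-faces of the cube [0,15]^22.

f_16(22-cube) = (22 choose 16) · 2^6 = 4775232.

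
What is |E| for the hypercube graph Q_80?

The 80-cube has n·2^(n-1) = 80·2^79 = 80·604462909807314587353088 = 48357032784585166988247040 edges.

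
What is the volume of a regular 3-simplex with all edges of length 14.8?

Volume = (√2/12) · 14.8³ = 382.049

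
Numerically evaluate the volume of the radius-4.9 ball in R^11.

Volume = π^{11/2}·(4.9)^11/Γ(13/2) ≈ 7.36651e+07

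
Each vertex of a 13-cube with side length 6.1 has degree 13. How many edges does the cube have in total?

Each of the 2^13 = 8192 vertices has degree 13; total edges = 13·2^13/2 = 53248.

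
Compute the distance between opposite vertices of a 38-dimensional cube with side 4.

The space diagonal of an n-cube of side s is s√n. Here 4·√38 ≈ 24.6577.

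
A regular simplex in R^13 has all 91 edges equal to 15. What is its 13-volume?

Volume = 15^13 · √(14/2^13) / 13! ≈ 12920.4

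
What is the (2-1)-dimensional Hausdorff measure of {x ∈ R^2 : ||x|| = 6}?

The surface area of an n-ball is 2π^(n/2) r^(n-1) / Γ(n/2). For n=2, r=6: 2πr = 2π·6 ≈ 37.6991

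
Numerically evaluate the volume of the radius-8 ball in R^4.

V_4(8) = π^(4/2) · (8)^4 / Γ(4/2 + 1) = 2048·π^2 ≈ 20212.9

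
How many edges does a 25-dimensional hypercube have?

An n-cube has n·2^(n-1) edges. With n = 25: 25·16777216 = 419430400.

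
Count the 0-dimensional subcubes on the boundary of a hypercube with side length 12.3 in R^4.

An n-cube has C(n,k)·2^(n-k) k-faces. Here C(4,0)·2^4 = 1·16 = 16.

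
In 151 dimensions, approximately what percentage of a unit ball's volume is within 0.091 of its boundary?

1 - (1-0.091)^151 ≈ 0.9999994465 ≈ 99.999945%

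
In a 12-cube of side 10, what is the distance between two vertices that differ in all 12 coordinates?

||(10,10,...,10)|| = √(12)·10 ≈ 34.641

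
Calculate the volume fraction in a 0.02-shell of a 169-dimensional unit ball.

V(inner)/V(outer) = ((1-0.02)/1)^169 ≈ 0.0329, so the shell fraction is 0.967099.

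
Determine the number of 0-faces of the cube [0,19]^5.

f_0(5-cube) = (5 choose 0) · 2^5 = 32.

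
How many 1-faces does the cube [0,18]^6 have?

An n-cube has n·2^(n-1) edges. With n = 6: 6·32 = 192.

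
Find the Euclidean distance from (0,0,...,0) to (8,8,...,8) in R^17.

||(8,8,...,8)|| = √(17)·8 ≈ 32.9848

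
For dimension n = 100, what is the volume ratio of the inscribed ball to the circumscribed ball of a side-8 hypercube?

Volume scales as r^n, and r_in/r_out = 1/√100, giving (1/√100)^100 ≈ 1e-100.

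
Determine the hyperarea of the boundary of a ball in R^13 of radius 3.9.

S_13(3.9) = 2·π^(13/2)·(3.9)^12 / Γ(13/2) ≈ 1.46575e+08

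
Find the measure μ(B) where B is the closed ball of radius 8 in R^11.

The n-ball volume is π^(n/2)·r^n/Γ(n/2+1). With n=11, r=8: V = 549755813888·π^5/10395 ≈ 1.61843e+10.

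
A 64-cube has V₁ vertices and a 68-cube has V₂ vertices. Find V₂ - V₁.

V₁ = 2^64 = 18446744073709551616. V₂ = 2^68 = 295147905179352825856. V₂ - V₁ = 276701161105643274240.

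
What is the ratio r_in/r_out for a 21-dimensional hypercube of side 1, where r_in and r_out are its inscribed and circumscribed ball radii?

r_in = 1/2 (half the side); r_out = 1√21/2 (half the diagonal). Ratio = 1/√21 ≈ 0.218218.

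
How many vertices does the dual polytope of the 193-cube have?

An n-cross-polytope has 2n vertices; here n = 193, giving 386.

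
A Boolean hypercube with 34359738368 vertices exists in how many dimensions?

2^n = 34359738368 ⇒ n = log_2(34359738368) = 35.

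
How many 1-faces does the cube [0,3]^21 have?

Number of 1-faces = C(21,1)·2^(21-1) = 21·1048576 = 22020096.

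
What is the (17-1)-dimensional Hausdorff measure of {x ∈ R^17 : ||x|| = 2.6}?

|∂B_17(2.6)| ≈ 1.04516e+07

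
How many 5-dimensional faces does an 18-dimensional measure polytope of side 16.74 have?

Choose 5 of 18 axes to span the face (C(18,5) = 8568 ways), then fix each of the remaining 13 coordinates at one of its two extreme values (2^13 = 8192 ways): 8568·8192 = 70189056.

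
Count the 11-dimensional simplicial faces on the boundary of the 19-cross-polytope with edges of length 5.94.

Each 11-face is the convex hull of 12 vertices, one chosen as ±e_i from each of 12 distinct axes: 2^12·C(19,12) = 206389248.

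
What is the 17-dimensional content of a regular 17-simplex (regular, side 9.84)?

V_17 = √(18) · 9.84^17 / (17! · 2^(17/2)) ≈ 2.50455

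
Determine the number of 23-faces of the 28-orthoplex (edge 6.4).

Each 23-face is the convex hull of 24 vertices, one chosen as ±e_i from each of 24 distinct axes: 2^24·C(28,24) = 343513497600.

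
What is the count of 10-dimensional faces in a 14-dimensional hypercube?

Number of 10-faces = C(14,10) · 2^(14-10) = 1001 · 16 = 16016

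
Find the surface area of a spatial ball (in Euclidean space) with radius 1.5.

S = n·V_n(r)/r = 3·V_3(1.5)/1.5 (volume-to-surface relation), giving 4πr² = 4π·(1.5)² ≈ 28.2743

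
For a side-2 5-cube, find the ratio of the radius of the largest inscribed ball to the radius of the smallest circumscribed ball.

Ratio = (s/2)/(s√5/2) = 5^(-1/2) ≈ 0.447214.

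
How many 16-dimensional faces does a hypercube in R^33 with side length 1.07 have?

f_16(33-cube) = (33 choose 16) · 2^17 = 152935217233920.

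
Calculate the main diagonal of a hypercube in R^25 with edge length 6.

The space diagonal of an n-cube of side s is s√n. Here 6·√25 = 30.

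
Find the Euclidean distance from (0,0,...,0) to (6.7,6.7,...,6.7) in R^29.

Diagonal = √29 · 6.7 ≈ 36.0806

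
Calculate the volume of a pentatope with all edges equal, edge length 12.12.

V_4 = √(5) · 12.12^4 / (4! · 2^(4/2)) ≈ 502.602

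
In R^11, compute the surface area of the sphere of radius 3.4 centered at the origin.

|∂B_11(3.4)| ≈ 4.27845e+06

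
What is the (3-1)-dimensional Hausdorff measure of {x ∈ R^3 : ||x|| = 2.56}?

|∂B_3(2.56)| = 4πr² = 4π·(2.56)² ≈ 82.355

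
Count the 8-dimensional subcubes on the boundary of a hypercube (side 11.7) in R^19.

f_8(19-cube) = (19 choose 8) · 2^11 = 154791936.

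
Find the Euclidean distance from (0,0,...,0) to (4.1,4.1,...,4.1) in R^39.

||(4.1,4.1,...,4.1)|| = √(39)·4.1 ≈ 25.6045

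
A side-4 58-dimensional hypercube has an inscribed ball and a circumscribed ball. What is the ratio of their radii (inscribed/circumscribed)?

Ratio = (s/2)/(s√58/2) = 58^(-1/2) ≈ 0.131306.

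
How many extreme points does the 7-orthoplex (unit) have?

The vertices are ±e_1, ..., ±e_7, so there are 2·7 = 14.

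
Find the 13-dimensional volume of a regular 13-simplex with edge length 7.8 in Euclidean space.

For a regular n-simplex with edge a, V = (a^n / n!)·√((n+1)/2^n). With a=7.8, n=13: V ≈ 2.62614.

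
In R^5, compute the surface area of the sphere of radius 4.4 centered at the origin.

|∂B_5(4.4)| ≈ 9864.59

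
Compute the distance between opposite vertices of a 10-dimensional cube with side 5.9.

Diagonal = √10 · 5.9 ≈ 18.6574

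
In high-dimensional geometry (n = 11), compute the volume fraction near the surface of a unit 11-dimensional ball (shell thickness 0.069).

1 - (1-0.069)^11 ≈ 0.544544 ≈ 54.45%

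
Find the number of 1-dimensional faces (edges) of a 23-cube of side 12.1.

An n-cube has n·2^(n-1) edges. With n = 23: 23·4194304 = 96468992.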